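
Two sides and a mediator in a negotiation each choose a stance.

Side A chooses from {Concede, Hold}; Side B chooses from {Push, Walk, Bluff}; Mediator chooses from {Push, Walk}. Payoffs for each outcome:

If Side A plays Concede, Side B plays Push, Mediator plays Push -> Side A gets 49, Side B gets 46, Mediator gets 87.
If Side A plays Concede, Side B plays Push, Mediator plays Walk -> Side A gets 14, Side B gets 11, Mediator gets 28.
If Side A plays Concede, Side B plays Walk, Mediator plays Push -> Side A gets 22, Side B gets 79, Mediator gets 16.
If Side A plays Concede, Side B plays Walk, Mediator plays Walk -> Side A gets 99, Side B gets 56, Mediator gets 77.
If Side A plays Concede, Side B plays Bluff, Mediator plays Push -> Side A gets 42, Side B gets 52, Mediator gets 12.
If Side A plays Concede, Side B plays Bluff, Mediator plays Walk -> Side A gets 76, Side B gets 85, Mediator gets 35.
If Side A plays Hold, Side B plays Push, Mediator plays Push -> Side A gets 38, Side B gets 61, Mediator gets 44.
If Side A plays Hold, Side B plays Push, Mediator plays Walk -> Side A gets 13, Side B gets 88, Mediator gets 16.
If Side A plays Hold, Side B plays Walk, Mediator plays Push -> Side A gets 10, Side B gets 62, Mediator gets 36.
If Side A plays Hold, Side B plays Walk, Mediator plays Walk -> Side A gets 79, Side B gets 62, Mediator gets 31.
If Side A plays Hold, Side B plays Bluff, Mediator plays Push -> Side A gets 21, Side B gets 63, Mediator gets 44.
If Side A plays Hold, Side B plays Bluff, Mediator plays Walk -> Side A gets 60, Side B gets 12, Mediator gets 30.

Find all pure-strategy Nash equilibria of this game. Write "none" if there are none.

For each player, find the best response to each opponent profile; mutual best responses are the pure NE.
Side A against (Push, Push): payoffs 49, 38 → best response Concede.
Side A against (Push, Walk): payoffs 14, 13 → best response Concede.
Side A against (Walk, Push): payoffs 22, 10 → best response Concede.
Side A against (Walk, Walk): payoffs 99, 79 → best response Concede.
Side A against (Bluff, Push): payoffs 42, 21 → best response Concede.
Side A against (Bluff, Walk): payoffs 76, 60 → best response Concede.
Side B against (Concede, Push): payoffs 46, 79, 52 → best response Walk.
Side B against (Concede, Walk): payoffs 11, 56, 85 → best response Bluff.
Side B against (Hold, Push): payoffs 61, 62, 63 → best response Bluff.
Side B against (Hold, Walk): payoffs 88, 62, 12 → best response Push.
Mediator against (Concede, Push): payoffs 87, 28 → best response Push.
Mediator against (Concede, Walk): payoffs 16, 77 → best response Walk.
Mediator against (Concede, Bluff): payoffs 12, 35 → best response Walk.
Mediator against (Hold, Push): payoffs 44, 16 → best response Push.
Mediator against (Hold, Walk): payoffs 36, 31 → best response Push.
Mediator against (Hold, Bluff): payoffs 44, 30 → best response Push.
Mutual best responses: (Concede, Bluff, Walk).

Pure NE: (Concede, Bluff, Walk)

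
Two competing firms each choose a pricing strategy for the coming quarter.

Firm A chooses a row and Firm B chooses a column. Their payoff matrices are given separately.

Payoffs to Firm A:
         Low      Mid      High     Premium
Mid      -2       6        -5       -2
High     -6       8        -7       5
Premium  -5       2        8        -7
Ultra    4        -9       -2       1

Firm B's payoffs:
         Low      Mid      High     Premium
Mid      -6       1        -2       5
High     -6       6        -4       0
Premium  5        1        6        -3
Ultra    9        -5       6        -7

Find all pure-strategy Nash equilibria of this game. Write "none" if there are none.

(Mid, Low): Firm A can switch to Ultra (-2 → 4). Not NE.
(Mid, Mid): Firm A can switch to High (6 → 8). Not NE.
(Mid, High): Firm A can switch to Premium (-5 → 8). Not NE.
(Mid, Premium): Firm A can switch to High (-2 → 5). Not NE.
(High, Low): Firm A can switch to Mid (-6 → -2). Not NE.
(High, Mid): Firm A gets 8, best alternative 6; Firm B gets 6, best alternative 0. No profitable deviation — NE.
(High, High): Firm A can switch to Mid (-7 → -5). Not NE.
(High, Premium): Firm B can switch to Mid (0 → 6). Not NE.
(Premium, Low): Firm A can switch to Mid (-5 → -2). Not NE.
(Premium, Mid): Firm A can switch to Mid (2 → 6). Not NE.
(Premium, High): Firm A gets 8, best alternative -2; Firm B gets 6, best alternative 5. No profitable deviation — NE.
(Premium, Premium): Firm A can switch to Mid (-7 → -2). Not NE.
(Ultra, Low): Firm A gets 4, best alternative -2; Firm B gets 9, best alternative 6. No profitable deviation — NE.
(The remaining 3 profiles each have a profitable deviation by the same check.)

Pure-strategy Nash equilibria: (High, Mid), (Premium, High), (Ultra, Low)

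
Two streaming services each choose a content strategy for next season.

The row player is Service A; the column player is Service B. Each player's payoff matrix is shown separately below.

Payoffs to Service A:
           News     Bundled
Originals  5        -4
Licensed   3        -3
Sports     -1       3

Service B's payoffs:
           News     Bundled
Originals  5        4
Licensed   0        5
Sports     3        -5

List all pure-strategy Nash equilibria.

(Originals, News): Service A gets 5, best alternative 3; Service B gets 5, best alternative 4. No profitable deviation — NE.
(Originals, Bundled): Service A can switch to Licensed (-4 → -3). Not NE.
(Licensed, News): Service A can switch to Originals (3 → 5). Not NE.
(Licensed, Bundled): Service A can switch to Sports (-3 → 3). Not NE.
(Sports, News): Service A can switch to Originals (-1 → 5). Not NE.
(Sports, Bundled): Service B can switch to News (-5 → 3). Not NE.

(Originals, News)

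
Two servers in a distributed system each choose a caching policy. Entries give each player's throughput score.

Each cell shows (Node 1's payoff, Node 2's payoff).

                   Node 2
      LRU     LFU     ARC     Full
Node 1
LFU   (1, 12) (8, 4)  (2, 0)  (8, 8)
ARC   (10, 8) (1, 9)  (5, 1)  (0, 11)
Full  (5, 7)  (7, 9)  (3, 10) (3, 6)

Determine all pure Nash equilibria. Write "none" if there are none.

No pure-strategy Nash equilibrium.

(LFU, LRU): Node 1 can switch to ARC (1 → 10). Not NE.
(LFU, LFU): Node 2 can switch to LRU (4 → 12). Not NE.
(LFU, ARC): Node 1 can switch to ARC (2 → 5). Not NE.
(LFU, Full): Node 2 can switch to LRU (8 → 12). Not NE.
(ARC, LRU): Node 2 can switch to LFU (8 → 9). Not NE.
(ARC, LFU): Node 1 can switch to LFU (1 → 8). Not NE.
(ARC, ARC): Node 2 can switch to LRU (1 → 8). Not NE.
(ARC, Full): Node 1 can switch to LFU (0 → 8). Not NE.
(The remaining 4 profiles each have a profitable deviation by the same check.)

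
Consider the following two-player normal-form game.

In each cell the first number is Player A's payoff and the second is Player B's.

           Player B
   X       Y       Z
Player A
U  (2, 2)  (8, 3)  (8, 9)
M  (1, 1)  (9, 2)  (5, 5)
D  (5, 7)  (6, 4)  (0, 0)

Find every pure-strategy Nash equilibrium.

For each player, find the best response to each opponent profile; mutual best responses are the pure NE.
Player A against X: payoffs 2, 1, 5 → best response D.
Player A against Y: payoffs 8, 9, 6 → best response M.
Player A against Z: payoffs 8, 5, 0 → best response U.
Player B against U: payoffs 2, 3, 9 → best response Z.
Player B against M: payoffs 1, 2, 5 → best response Z.
Player B against D: payoffs 7, 4, 0 → best response X.
Mutual best responses: (U, Z); (D, X).

(U, Z) and (D, X)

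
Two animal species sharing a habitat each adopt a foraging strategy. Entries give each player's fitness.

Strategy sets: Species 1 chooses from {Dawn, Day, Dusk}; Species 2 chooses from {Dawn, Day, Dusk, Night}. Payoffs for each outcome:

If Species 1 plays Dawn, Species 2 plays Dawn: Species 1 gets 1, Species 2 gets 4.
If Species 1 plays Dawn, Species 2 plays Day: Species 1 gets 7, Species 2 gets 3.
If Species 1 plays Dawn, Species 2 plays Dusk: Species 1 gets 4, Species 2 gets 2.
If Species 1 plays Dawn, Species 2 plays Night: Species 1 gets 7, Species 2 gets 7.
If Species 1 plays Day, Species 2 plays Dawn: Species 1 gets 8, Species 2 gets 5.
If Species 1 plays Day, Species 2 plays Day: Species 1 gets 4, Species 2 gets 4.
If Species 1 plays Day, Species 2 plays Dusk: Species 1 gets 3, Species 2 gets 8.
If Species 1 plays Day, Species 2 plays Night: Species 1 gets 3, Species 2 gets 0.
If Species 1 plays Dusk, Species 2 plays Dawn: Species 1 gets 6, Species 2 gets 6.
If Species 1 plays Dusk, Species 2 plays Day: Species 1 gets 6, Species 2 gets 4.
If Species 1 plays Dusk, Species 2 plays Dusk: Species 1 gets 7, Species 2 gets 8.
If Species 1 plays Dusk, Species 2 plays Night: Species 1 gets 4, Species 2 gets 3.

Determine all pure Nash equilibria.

(Dawn, Night) and (Dusk, Dusk)

Species 1 against Dawn: payoffs 1, 8, 6 → best response Day.
Species 1 against Day: payoffs 7, 4, 6 → best response Dawn.
Species 1 against Dusk: payoffs 4, 3, 7 → best response Dusk.
Species 1 against Night: payoffs 7, 3, 4 → best response Dawn.
Species 2 against Dawn: payoffs 4, 3, 2, 7 → best response Night.
Species 2 against Day: payoffs 5, 4, 8, 0 → best response Dusk.
Species 2 against Dusk: payoffs 6, 4, 8, 3 → best response Dusk.
Mutual best responses: (Dawn, Night); (Dusk, Dusk).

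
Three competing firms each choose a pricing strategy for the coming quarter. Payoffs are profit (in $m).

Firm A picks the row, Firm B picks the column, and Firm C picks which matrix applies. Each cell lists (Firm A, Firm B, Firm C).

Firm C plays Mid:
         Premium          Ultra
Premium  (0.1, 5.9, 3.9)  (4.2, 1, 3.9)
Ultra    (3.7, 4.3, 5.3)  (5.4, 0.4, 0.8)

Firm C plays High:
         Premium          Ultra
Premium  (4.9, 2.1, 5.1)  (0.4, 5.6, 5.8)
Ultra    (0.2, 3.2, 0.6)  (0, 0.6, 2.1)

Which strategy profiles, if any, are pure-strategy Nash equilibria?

Pure-strategy Nash equilibria: (Premium, Ultra, High); (Ultra, Premium, Mid)

Check each profile: it is a Nash equilibrium iff no player can strictly gain by switching unilaterally.
(Premium, Premium, Mid): Firm A can switch to Ultra (0.1 → 3.7). Not NE.
(Premium, Premium, High): Firm B can switch to Ultra (2.1 → 5.6). Not NE.
(Premium, Ultra, Mid): Firm A can switch to Ultra (4.2 → 5.4). Not NE.
(Premium, Ultra, High): Firm A gets 0.4, best alternative 0; Firm B gets 5.6, best alternative 2.1; Firm C gets 5.8, best alternative 3.9. No profitable deviation — NE.
(Ultra, Premium, Mid): Firm A gets 3.7, best alternative 0.1; Firm B gets 4.3, best alternative 0.4; Firm C gets 5.3, best alternative 0.6. No profitable deviation — NE.
(Ultra, Premium, High): Firm A can switch to Premium (0.2 → 4.9). Not NE.
(Ultra, Ultra, Mid): Firm B can switch to Premium (0.4 → 4.3). Not NE.
(Ultra, Ultra, High): Firm A can switch to Premium (0 → 0.4). Not NE.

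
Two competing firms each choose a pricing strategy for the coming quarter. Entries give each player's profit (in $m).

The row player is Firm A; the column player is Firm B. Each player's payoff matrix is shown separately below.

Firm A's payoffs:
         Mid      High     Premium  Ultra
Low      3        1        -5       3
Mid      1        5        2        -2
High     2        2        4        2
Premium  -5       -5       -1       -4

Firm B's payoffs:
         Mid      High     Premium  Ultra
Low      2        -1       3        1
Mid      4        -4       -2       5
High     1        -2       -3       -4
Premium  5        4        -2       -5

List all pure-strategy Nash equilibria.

Mark each player's best response to every combination of opponents' strategies; a profile where every player is best-responding is a pure Nash equilibrium.
Firm A against Mid: payoffs 3, 1, 2, -5 → best response Low.
Firm A against High: payoffs 1, 5, 2, -5 → best response Mid.
Firm A against Premium: payoffs -5, 2, 4, -1 → best response High.
Firm A against Ultra: payoffs 3, -2, 2, -4 → best response Low.
Firm B against Low: payoffs 2, -1, 3, 1 → best response Premium.
Firm B against Mid: payoffs 4, -4, -2, 5 → best response Ultra.
Firm B against High: payoffs 1, -2, -3, -4 → best response Mid.
Firm B against Premium: payoffs 5, 4, -2, -5 → best response Mid.
No profile is a mutual best response for all players.

This game has no pure Nash equilibrium.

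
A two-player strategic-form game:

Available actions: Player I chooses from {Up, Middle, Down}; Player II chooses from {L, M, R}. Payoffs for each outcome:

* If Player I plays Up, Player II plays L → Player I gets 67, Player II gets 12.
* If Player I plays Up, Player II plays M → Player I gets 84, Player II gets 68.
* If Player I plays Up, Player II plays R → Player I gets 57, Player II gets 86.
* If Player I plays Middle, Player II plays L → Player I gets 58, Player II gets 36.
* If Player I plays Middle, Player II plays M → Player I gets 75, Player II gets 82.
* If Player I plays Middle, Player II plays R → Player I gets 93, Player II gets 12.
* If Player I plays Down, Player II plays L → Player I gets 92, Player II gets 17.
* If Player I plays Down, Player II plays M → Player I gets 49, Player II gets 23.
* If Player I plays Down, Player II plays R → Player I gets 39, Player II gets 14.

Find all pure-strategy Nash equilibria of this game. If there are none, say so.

For each player, find the best response to each opponent profile; mutual best responses are the pure NE.
Player I against L: payoffs 67, 58, 92 → best response Down.
Player I against M: payoffs 84, 75, 49 → best response Up.
Player I against R: payoffs 57, 93, 39 → best response Middle.
Player II against Up: payoffs 12, 68, 86 → best response R.
Player II against Middle: payoffs 36, 82, 12 → best response M.
Player II against Down: payoffs 17, 23, 14 → best response M.
No profile is a mutual best response for all players.

There is no pure-strategy Nash equilibrium.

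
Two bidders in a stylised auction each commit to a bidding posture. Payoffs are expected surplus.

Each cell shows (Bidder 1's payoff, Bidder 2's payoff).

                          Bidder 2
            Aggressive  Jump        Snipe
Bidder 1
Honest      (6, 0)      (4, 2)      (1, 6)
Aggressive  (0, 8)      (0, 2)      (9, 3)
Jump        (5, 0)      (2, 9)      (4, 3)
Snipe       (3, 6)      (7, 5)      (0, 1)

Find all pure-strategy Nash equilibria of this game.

(Honest, Aggressive): Bidder 2 can switch to Jump (0 → 2). Not NE.
(Honest, Jump): Bidder 1 can switch to Snipe (4 → 7). Not NE.
(Honest, Snipe): Bidder 1 can switch to Aggressive (1 → 9). Not NE.
(Aggressive, Aggressive): Bidder 1 can switch to Honest (0 → 6). Not NE.
(Aggressive, Jump): Bidder 1 can switch to Honest (0 → 4). Not NE.
(Aggressive, Snipe): Bidder 2 can switch to Aggressive (3 → 8). Not NE.
(The remaining 6 profiles each have a profitable deviation by the same check.)

none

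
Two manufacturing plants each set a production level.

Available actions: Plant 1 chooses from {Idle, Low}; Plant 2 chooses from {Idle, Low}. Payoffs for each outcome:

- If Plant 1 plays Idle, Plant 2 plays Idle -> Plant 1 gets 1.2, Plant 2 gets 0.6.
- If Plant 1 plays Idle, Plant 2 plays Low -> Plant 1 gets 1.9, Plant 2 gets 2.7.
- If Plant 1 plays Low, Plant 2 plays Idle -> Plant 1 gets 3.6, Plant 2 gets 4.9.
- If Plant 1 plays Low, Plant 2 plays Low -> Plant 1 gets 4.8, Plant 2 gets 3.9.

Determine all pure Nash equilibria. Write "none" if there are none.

(Low, Idle)

Check each profile: it is a Nash equilibrium iff no player can strictly gain by switching unilaterally.
(Idle, Idle): Plant 1 can switch to Low (1.2 → 3.6). Not NE.
(Idle, Low): Plant 1 can switch to Low (1.9 → 4.8). Not NE.
(Low, Idle): Plant 1 gets 3.6, best alternative 1.2; Plant 2 gets 4.9, best alternative 3.9. No profitable deviation — NE.
(Low, Low): Plant 2 can switch to Idle (3.9 → 4.9). Not NE.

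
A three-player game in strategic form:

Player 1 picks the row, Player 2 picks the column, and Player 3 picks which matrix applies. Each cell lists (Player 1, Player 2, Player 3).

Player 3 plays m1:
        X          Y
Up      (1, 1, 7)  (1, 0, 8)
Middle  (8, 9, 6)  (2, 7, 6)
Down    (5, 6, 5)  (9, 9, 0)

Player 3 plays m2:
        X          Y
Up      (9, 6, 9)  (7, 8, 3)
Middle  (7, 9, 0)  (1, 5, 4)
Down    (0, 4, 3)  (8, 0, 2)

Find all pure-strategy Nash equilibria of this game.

Pure NE: (Middle, X, m1)

Player 1 against (X, m1): payoffs 1, 8, 5 → best response Middle.
Player 1 against (X, m2): payoffs 9, 7, 0 → best response Up.
Player 1 against (Y, m1): payoffs 1, 2, 9 → best response Down.
Player 1 against (Y, m2): payoffs 7, 1, 8 → best response Down.
Player 2 against (Up, m1): payoffs 1, 0 → best response X.
Player 2 against (Up, m2): payoffs 6, 8 → best response Y.
Player 2 against (Middle, m1): payoffs 9, 7 → best response X.
Player 2 against (Middle, m2): payoffs 9, 5 → best response X.
Player 2 against (Down, m1): payoffs 6, 9 → best response Y.
Player 2 against (Down, m2): payoffs 4, 0 → best response X.
Player 3 against (Up, X): payoffs 7, 9 → best response m2.
Player 3 against (Up, Y): payoffs 8, 3 → best response m1.
Player 3 against (Middle, X): payoffs 6, 0 → best response m1.
Player 3 against (Middle, Y): payoffs 6, 4 → best response m1.
Player 3 against (Down, X): payoffs 5, 3 → best response m1.
Player 3 against (Down, Y): payoffs 0, 2 → best response m2.
Mutual best responses: (Middle, X, m1).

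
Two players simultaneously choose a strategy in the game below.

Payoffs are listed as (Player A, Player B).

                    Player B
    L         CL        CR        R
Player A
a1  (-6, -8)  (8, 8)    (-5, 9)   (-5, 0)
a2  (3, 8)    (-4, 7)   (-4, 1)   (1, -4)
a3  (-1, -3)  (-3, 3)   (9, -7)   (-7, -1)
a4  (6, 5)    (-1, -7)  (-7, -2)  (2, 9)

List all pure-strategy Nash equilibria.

The unique pure-strategy Nash equilibrium is (a4, R).

Mark each player's best response to every combination of opponents' strategies; a profile where every player is best-responding is a pure Nash equilibrium.
Player A against L: payoffs -6, 3, -1, 6 → best response a4.
Player A against CL: payoffs 8, -4, -3, -1 → best response a1.
Player A against CR: payoffs -5, -4, 9, -7 → best response a3.
Player A against R: payoffs -5, 1, -7, 2 → best response a4.
Player B against a1: payoffs -8, 8, 9, 0 → best response CR.
Player B against a2: payoffs 8, 7, 1, -4 → best response L.
Player B against a3: payoffs -3, 3, -7, -1 → best response CL.
Player B against a4: payoffs 5, -7, -2, 9 → best response R.
Mutual best responses: (a4, R).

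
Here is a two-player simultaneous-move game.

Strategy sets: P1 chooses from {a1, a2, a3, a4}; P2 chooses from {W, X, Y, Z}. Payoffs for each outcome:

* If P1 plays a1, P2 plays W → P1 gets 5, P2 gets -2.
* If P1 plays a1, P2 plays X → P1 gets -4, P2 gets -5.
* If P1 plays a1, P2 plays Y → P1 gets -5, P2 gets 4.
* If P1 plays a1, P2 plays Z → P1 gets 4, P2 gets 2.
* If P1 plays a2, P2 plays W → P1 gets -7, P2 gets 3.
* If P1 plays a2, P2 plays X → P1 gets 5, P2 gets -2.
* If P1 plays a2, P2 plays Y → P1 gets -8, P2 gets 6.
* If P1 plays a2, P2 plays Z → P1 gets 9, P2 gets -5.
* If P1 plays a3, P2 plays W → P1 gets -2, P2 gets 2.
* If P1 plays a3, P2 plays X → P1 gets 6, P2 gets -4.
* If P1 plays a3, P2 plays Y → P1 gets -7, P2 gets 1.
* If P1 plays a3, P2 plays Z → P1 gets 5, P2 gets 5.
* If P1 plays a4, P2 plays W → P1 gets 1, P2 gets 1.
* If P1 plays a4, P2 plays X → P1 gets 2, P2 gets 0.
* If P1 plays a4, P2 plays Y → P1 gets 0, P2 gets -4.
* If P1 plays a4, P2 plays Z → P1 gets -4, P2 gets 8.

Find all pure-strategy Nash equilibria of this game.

none

P1 against W: payoffs 5, -7, -2, 1 → best response a1.
P1 against X: payoffs -4, 5, 6, 2 → best response a3.
P1 against Y: payoffs -5, -8, -7, 0 → best response a4.
P1 against Z: payoffs 4, 9, 5, -4 → best response a2.
P2 against a1: payoffs -2, -5, 4, 2 → best response Y.
P2 against a2: payoffs 3, -2, 6, -5 → best response Y.
P2 against a3: payoffs 2, -4, 1, 5 → best response Z.
P2 against a4: payoffs 1, 0, -4, 8 → best response Z.
No profile is a mutual best response for all players.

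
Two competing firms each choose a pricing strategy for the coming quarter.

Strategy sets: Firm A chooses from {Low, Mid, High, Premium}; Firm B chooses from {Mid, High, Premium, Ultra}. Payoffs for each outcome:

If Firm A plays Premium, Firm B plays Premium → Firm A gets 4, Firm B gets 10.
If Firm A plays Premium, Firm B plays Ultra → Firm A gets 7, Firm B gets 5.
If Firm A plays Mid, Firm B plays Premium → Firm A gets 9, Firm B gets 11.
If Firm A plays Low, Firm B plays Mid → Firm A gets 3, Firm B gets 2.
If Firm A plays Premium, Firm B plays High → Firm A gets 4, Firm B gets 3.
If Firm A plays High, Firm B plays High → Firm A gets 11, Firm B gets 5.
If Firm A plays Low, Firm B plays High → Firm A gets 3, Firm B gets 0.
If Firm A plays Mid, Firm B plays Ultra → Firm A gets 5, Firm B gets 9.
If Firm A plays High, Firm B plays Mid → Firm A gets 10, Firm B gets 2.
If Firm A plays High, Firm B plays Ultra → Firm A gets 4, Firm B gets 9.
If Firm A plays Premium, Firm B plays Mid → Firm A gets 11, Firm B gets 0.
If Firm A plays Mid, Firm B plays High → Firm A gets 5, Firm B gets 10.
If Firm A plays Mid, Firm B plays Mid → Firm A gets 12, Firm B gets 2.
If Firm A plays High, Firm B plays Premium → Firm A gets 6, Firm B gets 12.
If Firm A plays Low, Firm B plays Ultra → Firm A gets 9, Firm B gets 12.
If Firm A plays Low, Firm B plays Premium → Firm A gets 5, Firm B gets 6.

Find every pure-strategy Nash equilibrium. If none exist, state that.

The pure Nash equilibria are (Low, Ultra); (Mid, Premium).

(Low, Mid): Firm A can switch to Mid (3 → 12). Not NE.
(Low, High): Firm A can switch to Mid (3 → 5). Not NE.
(Low, Premium): Firm A can switch to Mid (5 → 9). Not NE.
(Low, Ultra): Firm A gets 9, best alternative 7; Firm B gets 12, best alternative 6. No profitable deviation — NE.
(Mid, Mid): Firm B can switch to High (2 → 10). Not NE.
(Mid, High): Firm A can switch to High (5 → 11). Not NE.
(Mid, Premium): Firm A gets 9, best alternative 6; Firm B gets 11, best alternative 10. No profitable deviation — NE.
(Mid, Ultra): Firm A can switch to Low (5 → 9). Not NE.
(High, Mid): Firm A can switch to Mid (10 → 12). Not NE.
(High, High): Firm B can switch to Premium (5 → 12). Not NE.
(High, Premium): Firm A can switch to Mid (6 → 9). Not NE.
(High, Ultra): Firm A can switch to Low (4 → 9). Not NE.
(Premium, Mid): Firm A can switch to Mid (11 → 12). Not NE.
(Premium, High): Firm A can switch to Mid (4 → 5). Not NE.
(The remaining 2 profiles each have a profitable deviation by the same check.)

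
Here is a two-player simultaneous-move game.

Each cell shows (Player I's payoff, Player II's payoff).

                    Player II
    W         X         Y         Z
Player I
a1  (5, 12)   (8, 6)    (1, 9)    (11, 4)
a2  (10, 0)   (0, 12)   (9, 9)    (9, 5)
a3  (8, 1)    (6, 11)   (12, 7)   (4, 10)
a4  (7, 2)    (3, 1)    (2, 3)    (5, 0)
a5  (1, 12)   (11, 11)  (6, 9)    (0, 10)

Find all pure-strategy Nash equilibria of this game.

none

(a1, W): Player I can switch to a2 (5 → 10). Not NE.
(a1, X): Player I can switch to a5 (8 → 11). Not NE.
(a1, Y): Player I can switch to a2 (1 → 9). Not NE.
(a1, Z): Player II can switch to W (4 → 12). Not NE.
(a2, W): Player II can switch to X (0 → 12). Not NE.
(a2, X): Player I can switch to a1 (0 → 8). Not NE.
(a2, Y): Player I can switch to a3 (9 → 12). Not NE.
(a2, Z): Player I can switch to a1 (9 → 11). Not NE.
(The remaining 12 profiles each have a profitable deviation by the same check.)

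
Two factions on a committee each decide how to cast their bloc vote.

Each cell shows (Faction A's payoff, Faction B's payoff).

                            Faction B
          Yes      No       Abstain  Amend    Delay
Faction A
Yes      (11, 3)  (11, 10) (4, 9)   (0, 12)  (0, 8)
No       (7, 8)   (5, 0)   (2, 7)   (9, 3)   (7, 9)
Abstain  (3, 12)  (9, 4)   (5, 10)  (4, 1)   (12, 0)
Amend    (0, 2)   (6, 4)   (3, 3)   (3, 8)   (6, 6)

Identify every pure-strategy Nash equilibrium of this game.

No pure-strategy Nash equilibrium.

(Yes, Yes): Faction B can switch to No (3 → 10). Not NE.
(Yes, No): Faction B can switch to Amend (10 → 12). Not NE.
(Yes, Abstain): Faction A can switch to Abstain (4 → 5). Not NE.
(Yes, Amend): Faction A can switch to No (0 → 9). Not NE.
(Yes, Delay): Faction A can switch to No (0 → 7). Not NE.
(No, Yes): Faction A can switch to Yes (7 → 11). Not NE.
(The remaining 14 profiles each have a profitable deviation by the same check.)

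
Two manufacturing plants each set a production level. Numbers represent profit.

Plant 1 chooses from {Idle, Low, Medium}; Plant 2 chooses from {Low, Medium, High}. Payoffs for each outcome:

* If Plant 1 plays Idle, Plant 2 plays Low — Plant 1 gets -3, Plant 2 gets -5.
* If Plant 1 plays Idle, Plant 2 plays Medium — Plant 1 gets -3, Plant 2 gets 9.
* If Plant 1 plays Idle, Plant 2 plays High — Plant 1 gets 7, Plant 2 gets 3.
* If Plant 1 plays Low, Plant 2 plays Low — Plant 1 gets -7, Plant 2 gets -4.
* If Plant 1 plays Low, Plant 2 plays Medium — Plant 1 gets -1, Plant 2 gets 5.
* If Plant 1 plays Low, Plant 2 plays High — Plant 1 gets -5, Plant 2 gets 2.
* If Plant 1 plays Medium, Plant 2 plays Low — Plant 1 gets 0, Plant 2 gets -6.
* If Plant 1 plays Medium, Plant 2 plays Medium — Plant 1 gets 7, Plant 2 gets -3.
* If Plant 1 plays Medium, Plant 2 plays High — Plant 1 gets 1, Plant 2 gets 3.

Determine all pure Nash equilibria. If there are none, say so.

Check each profile: it is a Nash equilibrium iff no player can strictly gain by switching unilaterally.
(Idle, Low): Plant 1 can switch to Medium (-3 → 0). Not NE.
(Idle, Medium): Plant 1 can switch to Low (-3 → -1). Not NE.
(Idle, High): Plant 2 can switch to Medium (3 → 9). Not NE.
(Low, Low): Plant 1 can switch to Idle (-7 → -3). Not NE.
(Low, Medium): Plant 1 can switch to Medium (-1 → 7). Not NE.
(Low, High): Plant 1 can switch to Idle (-5 → 7). Not NE.
(Medium, Low): Plant 2 can switch to Medium (-6 → -3). Not NE.
(Medium, Medium): Plant 2 can switch to High (-3 → 3). Not NE.
(The remaining 1 profile has a profitable deviation by the same check.)

No pure-strategy Nash equilibrium.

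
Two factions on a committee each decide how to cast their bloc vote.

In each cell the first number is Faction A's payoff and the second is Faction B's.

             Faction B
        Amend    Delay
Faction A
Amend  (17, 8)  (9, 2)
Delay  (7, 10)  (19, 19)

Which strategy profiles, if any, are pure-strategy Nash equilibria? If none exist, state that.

(Amend, Amend); (Delay, Delay)

Mark each player's best response to every combination of opponents' strategies; a profile where every player is best-responding is a pure Nash equilibrium.
Faction A against Amend: payoffs 17, 7 → best response Amend.
Faction A against Delay: payoffs 9, 19 → best response Delay.
Faction B against Amend: payoffs 8, 2 → best response Amend.
Faction B against Delay: payoffs 10, 19 → best response Delay.
Mutual best responses: (Amend, Amend); (Delay, Delay).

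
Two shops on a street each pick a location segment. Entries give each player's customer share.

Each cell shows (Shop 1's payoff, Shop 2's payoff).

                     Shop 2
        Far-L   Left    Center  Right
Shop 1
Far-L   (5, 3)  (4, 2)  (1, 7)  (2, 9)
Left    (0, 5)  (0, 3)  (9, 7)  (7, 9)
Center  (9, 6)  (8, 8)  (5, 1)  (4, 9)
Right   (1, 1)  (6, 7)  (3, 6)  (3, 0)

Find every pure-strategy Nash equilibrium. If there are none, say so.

Pure NE: (Left, Right)

Shop 1 against Far-L: payoffs 5, 0, 9, 1 → best response Center.
Shop 1 against Left: payoffs 4, 0, 8, 6 → best response Center.
Shop 1 against Center: payoffs 1, 9, 5, 3 → best response Left.
Shop 1 against Right: payoffs 2, 7, 4, 3 → best response Left.
Shop 2 against Far-L: payoffs 3, 2, 7, 9 → best response Right.
Shop 2 against Left: payoffs 5, 3, 7, 9 → best response Right.
Shop 2 against Center: payoffs 6, 8, 1, 9 → best response Right.
Shop 2 against Right: payoffs 1, 7, 6, 0 → best response Left.
Mutual best responses: (Left, Right).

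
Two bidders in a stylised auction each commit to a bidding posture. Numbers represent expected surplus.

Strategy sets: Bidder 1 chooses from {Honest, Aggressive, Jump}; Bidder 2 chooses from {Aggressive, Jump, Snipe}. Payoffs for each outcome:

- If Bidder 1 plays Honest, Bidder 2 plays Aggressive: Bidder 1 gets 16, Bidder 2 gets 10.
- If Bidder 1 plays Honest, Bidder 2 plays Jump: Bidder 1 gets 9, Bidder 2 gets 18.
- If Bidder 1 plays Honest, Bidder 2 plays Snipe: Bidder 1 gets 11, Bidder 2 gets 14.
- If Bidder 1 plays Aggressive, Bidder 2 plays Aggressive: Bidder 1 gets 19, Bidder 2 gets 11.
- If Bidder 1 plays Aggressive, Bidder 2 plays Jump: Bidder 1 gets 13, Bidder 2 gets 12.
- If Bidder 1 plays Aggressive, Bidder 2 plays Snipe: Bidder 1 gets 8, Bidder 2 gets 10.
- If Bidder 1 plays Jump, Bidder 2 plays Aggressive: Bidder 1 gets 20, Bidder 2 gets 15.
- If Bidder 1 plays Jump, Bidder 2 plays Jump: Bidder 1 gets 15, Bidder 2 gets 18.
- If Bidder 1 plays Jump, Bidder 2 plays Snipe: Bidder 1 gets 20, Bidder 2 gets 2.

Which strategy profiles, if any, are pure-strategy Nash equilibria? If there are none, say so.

The unique pure-strategy Nash equilibrium is (Jump, Jump).

Bidder 1 against Aggressive: payoffs 16, 19, 20 → best response Jump.
Bidder 1 against Jump: payoffs 9, 13, 15 → best response Jump.
Bidder 1 against Snipe: payoffs 11, 8, 20 → best response Jump.
Bidder 2 against Honest: payoffs 10, 18, 14 → best response Jump.
Bidder 2 against Aggressive: payoffs 11, 12, 10 → best response Jump.
Bidder 2 against Jump: payoffs 15, 18, 2 → best response Jump.
Mutual best responses: (Jump, Jump).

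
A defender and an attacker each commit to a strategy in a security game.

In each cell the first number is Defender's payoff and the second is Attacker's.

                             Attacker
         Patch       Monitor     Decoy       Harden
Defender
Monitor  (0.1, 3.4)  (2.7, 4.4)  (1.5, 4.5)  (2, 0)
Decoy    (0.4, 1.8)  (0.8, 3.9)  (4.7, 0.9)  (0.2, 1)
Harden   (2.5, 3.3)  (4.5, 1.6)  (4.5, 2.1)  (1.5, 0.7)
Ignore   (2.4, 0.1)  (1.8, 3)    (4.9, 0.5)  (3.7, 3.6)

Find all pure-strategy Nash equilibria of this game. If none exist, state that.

(Harden, Patch) and (Ignore, Harden)

Defender against Patch: payoffs 0.1, 0.4, 2.5, 2.4 → best response Harden.
Defender against Monitor: payoffs 2.7, 0.8, 4.5, 1.8 → best response Harden.
Defender against Decoy: payoffs 1.5, 4.7, 4.5, 4.9 → best response Ignore.
Defender against Harden: payoffs 2, 0.2, 1.5, 3.7 → best response Ignore.
Attacker against Monitor: payoffs 3.4, 4.4, 4.5, 0 → best response Decoy.
Attacker against Decoy: payoffs 1.8, 3.9, 0.9, 1 → best response Monitor.
Attacker against Harden: payoffs 3.3, 1.6, 2.1, 0.7 → best response Patch.
Attacker against Ignore: payoffs 0.1, 3, 0.5, 3.6 → best response Harden.
Mutual best responses: (Harden, Patch); (Ignore, Harden).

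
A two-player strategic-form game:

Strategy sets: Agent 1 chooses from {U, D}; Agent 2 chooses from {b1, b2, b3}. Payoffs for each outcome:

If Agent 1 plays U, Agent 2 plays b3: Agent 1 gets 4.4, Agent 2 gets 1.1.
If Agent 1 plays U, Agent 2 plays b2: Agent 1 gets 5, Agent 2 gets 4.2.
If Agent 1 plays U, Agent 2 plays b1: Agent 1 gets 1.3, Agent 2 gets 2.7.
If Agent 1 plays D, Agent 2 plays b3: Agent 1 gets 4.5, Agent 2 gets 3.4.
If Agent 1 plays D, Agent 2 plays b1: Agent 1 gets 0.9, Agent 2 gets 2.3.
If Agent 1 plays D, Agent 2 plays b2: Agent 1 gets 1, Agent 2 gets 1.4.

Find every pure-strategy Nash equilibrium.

For each player, find the best response to each opponent profile; mutual best responses are the pure NE.
Agent 1 against b1: payoffs 1.3, 0.9 → best response U.
Agent 1 against b2: payoffs 5, 1 → best response U.
Agent 1 against b3: payoffs 4.4, 4.5 → best response D.
Agent 2 against U: payoffs 2.7, 4.2, 1.1 → best response b2.
Agent 2 against D: payoffs 2.3, 1.4, 3.4 → best response b3.
Mutual best responses: (U, b2); (D, b3).

(U, b2); (D, b3)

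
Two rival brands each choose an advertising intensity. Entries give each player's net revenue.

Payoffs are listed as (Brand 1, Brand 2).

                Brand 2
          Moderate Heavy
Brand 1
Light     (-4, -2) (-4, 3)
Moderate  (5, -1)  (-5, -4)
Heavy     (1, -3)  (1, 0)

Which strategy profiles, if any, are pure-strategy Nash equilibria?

(Moderate, Moderate) and (Heavy, Heavy)

For each strategy profile, look for a profitable unilateral deviation.
(Light, Moderate): Brand 1 can switch to Moderate (-4 → 5). Not NE.
(Light, Heavy): Brand 1 can switch to Heavy (-4 → 1). Not NE.
(Moderate, Moderate): Brand 1 gets 5, best alternative 1; Brand 2 gets -1, best alternative -4. No profitable deviation — NE.
(Moderate, Heavy): Brand 1 can switch to Light (-5 → -4). Not NE.
(Heavy, Moderate): Brand 1 can switch to Moderate (1 → 5). Not NE.
(Heavy, Heavy): Brand 1 gets 1, best alternative -4; Brand 2 gets 0, best alternative -3. No profitable deviation — NE.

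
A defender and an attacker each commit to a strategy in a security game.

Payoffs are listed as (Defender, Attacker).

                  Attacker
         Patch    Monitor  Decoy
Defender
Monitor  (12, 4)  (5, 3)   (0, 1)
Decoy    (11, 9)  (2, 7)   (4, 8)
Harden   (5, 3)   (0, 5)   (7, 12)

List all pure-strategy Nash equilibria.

Defender against Patch: payoffs 12, 11, 5 → best response Monitor.
Defender against Monitor: payoffs 5, 2, 0 → best response Monitor.
Defender against Decoy: payoffs 0, 4, 7 → best response Harden.
Attacker against Monitor: payoffs 4, 3, 1 → best response Patch.
Attacker against Decoy: payoffs 9, 7, 8 → best response Patch.
Attacker against Harden: payoffs 3, 5, 12 → best response Decoy.
Mutual best responses: (Monitor, Patch); (Harden, Decoy).

Pure-strategy Nash equilibria: (Monitor, Patch) and (Harden, Decoy)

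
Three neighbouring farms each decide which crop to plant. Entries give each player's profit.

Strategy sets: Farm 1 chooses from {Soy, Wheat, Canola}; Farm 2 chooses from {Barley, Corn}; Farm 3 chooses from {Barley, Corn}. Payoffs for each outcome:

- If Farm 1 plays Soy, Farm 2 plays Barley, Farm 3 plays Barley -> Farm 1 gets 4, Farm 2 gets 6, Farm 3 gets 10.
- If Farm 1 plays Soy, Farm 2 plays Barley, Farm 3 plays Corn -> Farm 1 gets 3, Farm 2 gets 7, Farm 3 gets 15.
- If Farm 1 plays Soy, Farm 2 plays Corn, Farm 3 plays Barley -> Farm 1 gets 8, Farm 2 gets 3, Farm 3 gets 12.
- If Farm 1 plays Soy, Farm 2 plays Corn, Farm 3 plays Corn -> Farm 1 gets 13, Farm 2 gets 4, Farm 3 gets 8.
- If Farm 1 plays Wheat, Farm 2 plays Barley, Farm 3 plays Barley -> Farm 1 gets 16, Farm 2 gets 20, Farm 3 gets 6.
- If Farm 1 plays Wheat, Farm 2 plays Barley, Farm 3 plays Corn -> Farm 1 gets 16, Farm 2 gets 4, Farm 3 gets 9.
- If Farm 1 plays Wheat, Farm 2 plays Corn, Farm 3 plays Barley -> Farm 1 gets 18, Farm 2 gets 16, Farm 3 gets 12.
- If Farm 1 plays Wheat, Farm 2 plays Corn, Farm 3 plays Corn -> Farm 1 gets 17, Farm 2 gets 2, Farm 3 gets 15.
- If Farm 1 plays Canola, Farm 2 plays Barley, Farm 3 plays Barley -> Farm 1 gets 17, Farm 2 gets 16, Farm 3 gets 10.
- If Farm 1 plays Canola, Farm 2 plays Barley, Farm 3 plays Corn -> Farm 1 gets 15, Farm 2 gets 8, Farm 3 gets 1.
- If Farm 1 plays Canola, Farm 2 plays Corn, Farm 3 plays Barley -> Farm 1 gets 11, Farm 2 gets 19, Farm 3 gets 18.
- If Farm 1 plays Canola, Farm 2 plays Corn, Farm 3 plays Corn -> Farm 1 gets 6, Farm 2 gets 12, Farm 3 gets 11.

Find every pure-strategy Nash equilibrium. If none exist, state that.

Check each profile: it is a Nash equilibrium iff no player can strictly gain by switching unilaterally.
(Soy, Barley, Barley): Farm 1 can switch to Wheat (4 → 16). Not NE.
(Soy, Barley, Corn): Farm 1 can switch to Wheat (3 → 16). Not NE.
(Soy, Corn, Barley): Farm 1 can switch to Wheat (8 → 18). Not NE.
(Soy, Corn, Corn): Farm 1 can switch to Wheat (13 → 17). Not NE.
(Wheat, Barley, Barley): Farm 1 can switch to Canola (16 → 17). Not NE.
(Wheat, Barley, Corn): Farm 1 gets 16, best alternative 15; Farm 2 gets 4, best alternative 2; Farm 3 gets 9, best alternative 6. No profitable deviation — NE.
(Wheat, Corn, Barley): Farm 2 can switch to Barley (16 → 20). Not NE.
(Wheat, Corn, Corn): Farm 2 can switch to Barley (2 → 4). Not NE.
(Canola, Barley, Barley): Farm 2 can switch to Corn (16 → 19). Not NE.
(Canola, Barley, Corn): Farm 1 can switch to Wheat (15 → 16). Not NE.
(Canola, Corn, Barley): Farm 1 can switch to Wheat (11 → 18). Not NE.
(Canola, Corn, Corn): Farm 1 can switch to Soy (6 → 13). Not NE.

Pure NE: (Wheat, Barley, Corn)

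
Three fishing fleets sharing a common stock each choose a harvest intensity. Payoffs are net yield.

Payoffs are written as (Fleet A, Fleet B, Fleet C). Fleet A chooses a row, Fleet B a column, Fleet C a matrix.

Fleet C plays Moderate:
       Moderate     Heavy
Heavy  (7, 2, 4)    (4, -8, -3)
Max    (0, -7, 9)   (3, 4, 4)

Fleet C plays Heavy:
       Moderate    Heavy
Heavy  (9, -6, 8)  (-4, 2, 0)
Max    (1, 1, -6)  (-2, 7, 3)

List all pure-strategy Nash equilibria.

There is no pure-strategy Nash equilibrium.

Check each profile: it is a Nash equilibrium iff no player can strictly gain by switching unilaterally.
(Heavy, Moderate, Moderate): Fleet C can switch to Heavy (4 → 8). Not NE.
(Heavy, Moderate, Heavy): Fleet B can switch to Heavy (-6 → 2). Not NE.
(Heavy, Heavy, Moderate): Fleet B can switch to Moderate (-8 → 2). Not NE.
(Heavy, Heavy, Heavy): Fleet A can switch to Max (-4 → -2). Not NE.
(Max, Moderate, Moderate): Fleet A can switch to Heavy (0 → 7). Not NE.
(Max, Moderate, Heavy): Fleet A can switch to Heavy (1 → 9). Not NE.
(Max, Heavy, Moderate): Fleet A can switch to Heavy (3 → 4). Not NE.
(Max, Heavy, Heavy): Fleet C can switch to Moderate (3 → 4). Not NE.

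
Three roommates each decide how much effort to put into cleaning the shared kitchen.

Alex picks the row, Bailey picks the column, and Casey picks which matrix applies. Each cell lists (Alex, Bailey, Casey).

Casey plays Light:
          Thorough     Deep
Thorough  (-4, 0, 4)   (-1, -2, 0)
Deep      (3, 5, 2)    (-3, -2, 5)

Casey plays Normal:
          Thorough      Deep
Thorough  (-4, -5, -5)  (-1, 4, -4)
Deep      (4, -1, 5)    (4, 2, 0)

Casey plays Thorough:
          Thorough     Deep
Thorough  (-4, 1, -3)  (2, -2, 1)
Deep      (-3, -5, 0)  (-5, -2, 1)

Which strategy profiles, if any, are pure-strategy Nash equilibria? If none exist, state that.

Alex against (Thorough, Light): payoffs -4, 3 → best response Deep.
Alex against (Thorough, Normal): payoffs -4, 4 → best response Deep.
Alex against (Thorough, Thorough): payoffs -4, -3 → best response Deep.
Alex against (Deep, Light): payoffs -1, -3 → best response Thorough.
Alex against (Deep, Normal): payoffs -1, 4 → best response Deep.
Alex against (Deep, Thorough): payoffs 2, -5 → best response Thorough.
Bailey against (Thorough, Light): payoffs 0, -2 → best response Thorough.
Bailey against (Thorough, Normal): payoffs -5, 4 → best response Deep.
Bailey against (Thorough, Thorough): payoffs 1, -2 → best response Thorough.
Bailey against (Deep, Light): payoffs 5, -2 → best response Thorough.
Bailey against (Deep, Normal): payoffs -1, 2 → best response Deep.
Bailey against (Deep, Thorough): payoffs -5, -2 → best response Deep.
Casey against (Thorough, Thorough): payoffs 4, -5, -3 → best response Light.
Casey against (Thorough, Deep): payoffs 0, -4, 1 → best response Thorough.
Casey against (Deep, Thorough): payoffs 2, 5, 0 → best response Normal.
Casey against (Deep, Deep): payoffs 5, 0, 1 → best response Light.
No profile is a mutual best response for all players.

No pure-strategy Nash equilibrium.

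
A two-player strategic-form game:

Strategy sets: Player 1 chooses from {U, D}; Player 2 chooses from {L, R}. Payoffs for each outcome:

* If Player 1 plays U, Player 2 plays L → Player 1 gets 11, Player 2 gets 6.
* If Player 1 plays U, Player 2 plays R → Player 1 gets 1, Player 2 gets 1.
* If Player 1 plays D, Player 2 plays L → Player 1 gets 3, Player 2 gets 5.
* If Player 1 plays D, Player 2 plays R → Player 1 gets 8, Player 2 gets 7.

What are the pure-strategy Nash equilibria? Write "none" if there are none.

(U, L): Player 1 gets 11, best alternative 3; Player 2 gets 6, best alternative 1. No profitable deviation — NE.
(U, R): Player 1 can switch to D (1 → 8). Not NE.
(D, L): Player 1 can switch to U (3 → 11). Not NE.
(D, R): Player 1 gets 8, best alternative 1; Player 2 gets 7, best alternative 5. No profitable deviation — NE.

(U, L) and (D, R)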